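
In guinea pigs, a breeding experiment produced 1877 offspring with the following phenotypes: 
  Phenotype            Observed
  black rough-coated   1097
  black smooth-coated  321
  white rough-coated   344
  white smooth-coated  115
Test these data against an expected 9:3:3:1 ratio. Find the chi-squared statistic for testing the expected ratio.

4.551

Total ratio parts = 16. Expected numbers out of 1877:
  black rough-coated: 1877 × 9/16 = 1055.8125
  black smooth-coated: 1877 × 3/16 = 351.9375
  white rough-coated: 1877 × 3/16 = 351.9375
  white smooth-coated: 1877 × 1/16 = 117.3125
χ² = Σ (O − E)² / E
  black rough-coated: (1097 − 1055.8125)² / 1055.8125 = 1.6067
  black smooth-coated: (321 − 351.9375)² / 351.9375 = 2.7196
  white rough-coated: (344 − 351.9375)² / 351.9375 = 0.1790
  white smooth-coated: (115 − 117.3125)² / 117.3125 = 0.0456
χ² = 1.6067 + 2.7196 + 0.1790 + 0.0456 = 4.5509 ≈ 4.551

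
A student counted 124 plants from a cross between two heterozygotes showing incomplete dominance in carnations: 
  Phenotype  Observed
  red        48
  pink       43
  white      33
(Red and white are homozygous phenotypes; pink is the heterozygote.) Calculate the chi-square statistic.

With incomplete dominance, a heterozygote × heterozygote cross gives a 1:2:1 phenotypic ratio.
Under the 1:2:1 hypothesis (Σ ratio = 4, N = 124):
  red: 124 × 1/4 = 31
  pink: 124 × 2/4 = 62
  white: 124 × 1/4 = 31
χ² = Σ (O − E)² / E
  red: (48 − 31)² / 31 = 9.3226
  pink: (43 − 62)² / 62 = 5.8226
  white: (33 − 31)² / 31 = 0.1290
χ² = 9.3226 + 5.8226 + 0.1290 = 15.2742 ≈ 15.274

15.274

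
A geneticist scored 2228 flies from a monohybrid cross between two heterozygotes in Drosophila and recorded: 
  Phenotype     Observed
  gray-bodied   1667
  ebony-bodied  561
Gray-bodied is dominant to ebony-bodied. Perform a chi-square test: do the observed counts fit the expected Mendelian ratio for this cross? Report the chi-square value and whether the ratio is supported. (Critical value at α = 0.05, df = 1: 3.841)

For a monohybrid cross between heterozygotes with complete dominance, the expected phenotypic ratio is 3:1.
Total ratio parts = 4. Expected numbers out of 2228:
  gray-bodied: 2228 × 3/4 = 1671
  ebony-bodied: 2228 × 1/4 = 557
χ² = Σ (O − E)² / E
  gray-bodied: (1667 − 1671)² / 1671 = 0.0096
  ebony-bodied: (561 − 557)² / 557 = 0.0287
χ² = 0.0096 + 0.0287 = 0.0383 ≈ 0.038
Degrees of freedom = 2 − 1 = 1; critical value at α = 0.05 is 3.841.
Since 0.038 < 3.841, we fail to reject the null hypothesis — the data are consistent with the 3:1 ratio.

0.038; consistent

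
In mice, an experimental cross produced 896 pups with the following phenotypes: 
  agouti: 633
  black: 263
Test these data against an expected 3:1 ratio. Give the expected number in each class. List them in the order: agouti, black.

Total ratio parts = 4. Expected numbers out of 896:
  agouti: 896 × 3/4 = 672
  black: 896 × 1/4 = 224

672, 224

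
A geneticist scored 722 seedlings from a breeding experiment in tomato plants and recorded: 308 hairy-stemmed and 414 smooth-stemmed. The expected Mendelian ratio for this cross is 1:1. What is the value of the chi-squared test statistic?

Total ratio parts = 2. Expected numbers out of 722:
  hairy-stemmed: 722 × 1/2 = 361
  smooth-stemmed: 722 × 1/2 = 361
χ² = Σ (O − E)² / E
  hairy-stemmed: (308 − 361)² / 361 = 7.7812
  smooth-stemmed: (414 − 361)² / 361 = 7.7812
χ² = 7.7812 + 7.7812 = 15.5624 ≈ 15.562

15.562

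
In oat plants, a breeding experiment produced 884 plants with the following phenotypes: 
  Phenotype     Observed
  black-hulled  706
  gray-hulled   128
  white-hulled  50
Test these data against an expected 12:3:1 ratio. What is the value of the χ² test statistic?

11.885

Expected counts for N = 884 under a 12:3:1 ratio (total parts = 16):
  black-hulled: 884 × 12/16 = 663
  gray-hulled: 884 × 3/16 = 165.75
  white-hulled: 884 × 1/16 = 55.25
χ² = Σ (O − E)² / E
  black-hulled: (706 − 663)² / 663 = 2.7888
  gray-hulled: (128 − 165.75)² / 165.75 = 8.5977
  white-hulled: (50 − 55.25)² / 55.25 = 0.4989
χ² = 2.7888 + 8.5977 + 0.4989 = 11.8854 ≈ 11.885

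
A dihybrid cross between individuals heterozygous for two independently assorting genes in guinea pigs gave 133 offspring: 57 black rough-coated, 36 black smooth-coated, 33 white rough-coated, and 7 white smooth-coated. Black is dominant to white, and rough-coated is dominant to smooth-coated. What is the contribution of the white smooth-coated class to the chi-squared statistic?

0.207

A dihybrid F₂ with independent assortment and complete dominance at both loci gives a 9:3:3:1 phenotypic ratio.
Total ratio parts = 16. Expected numbers out of 133:
  black rough-coated: 133 × 9/16 = 74.8125
  black smooth-coated: 133 × 3/16 = 24.9375
  white rough-coated: 133 × 3/16 = 24.9375
  white smooth-coated: 133 × 1/16 = 8.3125
Contribution of white smooth-coated: (7 − 8.3125)² / 8.3125 = 0.2072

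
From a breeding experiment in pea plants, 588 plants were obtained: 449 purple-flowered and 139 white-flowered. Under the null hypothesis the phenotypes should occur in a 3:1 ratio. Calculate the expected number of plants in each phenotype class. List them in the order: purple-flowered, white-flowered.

Under the 3:1 hypothesis (Σ ratio = 4, N = 588):
  purple-flowered: 588 × 3/4 = 441
  white-flowered: 588 × 1/4 = 147

441, 147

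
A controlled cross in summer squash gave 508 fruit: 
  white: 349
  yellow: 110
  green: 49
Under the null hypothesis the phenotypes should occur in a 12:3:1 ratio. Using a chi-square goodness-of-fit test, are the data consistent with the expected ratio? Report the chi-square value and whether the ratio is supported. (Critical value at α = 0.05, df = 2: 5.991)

14.344; not consistent

Total ratio parts = 16. Expected numbers out of 508:
  white: 508 × 12/16 = 381
  yellow: 508 × 3/16 = 95.25
  green: 508 × 1/16 = 31.75
χ² = Σ (O − E)² / E
  white: (349 − 381)² / 381 = 2.6877
  yellow: (110 − 95.25)² / 95.25 = 2.2841
  green: (49 − 31.75)² / 31.75 = 9.3720
χ² = 2.6877 + 2.2841 + 9.3720 = 14.3438 ≈ 14.344
Degrees of freedom = 3 − 1 = 2; critical value at α = 0.05 is 5.991.
Since 14.344 > 5.991, we reject the null hypothesis — the data do not fit the 12:3:1 ratio.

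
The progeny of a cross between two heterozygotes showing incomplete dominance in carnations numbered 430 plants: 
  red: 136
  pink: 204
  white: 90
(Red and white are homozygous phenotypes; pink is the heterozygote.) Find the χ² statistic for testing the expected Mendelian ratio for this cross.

With incomplete dominance, a heterozygote × heterozygote cross gives a 1:2:1 phenotypic ratio.
Under the 1:2:1 hypothesis (Σ ratio = 4, N = 430):
  red: 430 × 1/4 = 107.5
  pink: 430 × 2/4 = 215
  white: 430 × 1/4 = 107.5
χ² = Σ (O − E)² / E
  red: (136 − 107.5)² / 107.5 = 7.5558
  pink: (204 − 215)² / 215 = 0.5628
  white: (90 − 107.5)² / 107.5 = 2.8488
χ² = 7.5558 + 0.5628 + 2.8488 = 10.9674 ≈ 10.967

10.967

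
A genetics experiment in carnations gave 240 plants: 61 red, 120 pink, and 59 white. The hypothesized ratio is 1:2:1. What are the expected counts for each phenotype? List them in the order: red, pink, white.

Total ratio parts = 4. Expected numbers out of 240:
  red: 240 × 1/4 = 60
  pink: 240 × 2/4 = 120
  white: 240 × 1/4 = 60

60, 120, 60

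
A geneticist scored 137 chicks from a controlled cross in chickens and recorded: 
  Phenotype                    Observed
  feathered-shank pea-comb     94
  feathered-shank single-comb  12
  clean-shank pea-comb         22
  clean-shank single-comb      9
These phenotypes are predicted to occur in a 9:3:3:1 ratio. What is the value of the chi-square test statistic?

Under the 9:3:3:1 hypothesis (Σ ratio = 16, N = 137):
  feathered-shank pea-comb: 137 × 9/16 = 77.0625
  feathered-shank single-comb: 137 × 3/16 = 25.6875
  clean-shank pea-comb: 137 × 3/16 = 25.6875
  clean-shank single-comb: 137 × 1/16 = 8.5625
χ² = Σ (O − E)² / E
  feathered-shank pea-comb: (94 − 77.0625)² / 77.0625 = 3.7227
  feathered-shank single-comb: (12 − 25.6875)² / 25.6875 = 7.2933
  clean-shank pea-comb: (22 − 25.6875)² / 25.6875 = 0.5293
  clean-shank single-comb: (9 − 8.5625)² / 8.5625 = 0.0224
χ² = 3.7227 + 7.2933 + 0.5293 + 0.0224 = 11.5677 ≈ 11.568

11.568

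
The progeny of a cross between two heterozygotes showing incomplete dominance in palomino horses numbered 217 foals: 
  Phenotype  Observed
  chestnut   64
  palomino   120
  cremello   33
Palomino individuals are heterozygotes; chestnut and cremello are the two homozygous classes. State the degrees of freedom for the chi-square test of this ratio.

2

With incomplete dominance, a heterozygote × heterozygote cross gives a 1:2:1 phenotypic ratio.
A goodness-of-fit test with 3 phenotype classes has df = 3 − 1 = 2.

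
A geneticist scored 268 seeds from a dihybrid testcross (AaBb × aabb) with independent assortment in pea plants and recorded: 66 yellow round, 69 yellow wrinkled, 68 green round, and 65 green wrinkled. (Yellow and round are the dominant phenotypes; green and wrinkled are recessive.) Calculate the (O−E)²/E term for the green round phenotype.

A dihybrid testcross with independent assortment gives a 1:1:1:1 ratio.
Total ratio parts = 4. Expected numbers out of 268:
  yellow round: 268 × 1/4 = 67
  yellow wrinkled: 268 × 1/4 = 67
  green round: 268 × 1/4 = 67
  green wrinkled: 268 × 1/4 = 67
Contribution of green round: (68 − 67)² / 67 = 0.0149

0.015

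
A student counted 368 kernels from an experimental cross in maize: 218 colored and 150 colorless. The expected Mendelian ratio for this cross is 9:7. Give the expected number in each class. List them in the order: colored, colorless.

207, 161

Total ratio parts = 16. Expected numbers out of 368:
  colored: 368 × 9/16 = 207
  colorless: 368 × 7/16 = 161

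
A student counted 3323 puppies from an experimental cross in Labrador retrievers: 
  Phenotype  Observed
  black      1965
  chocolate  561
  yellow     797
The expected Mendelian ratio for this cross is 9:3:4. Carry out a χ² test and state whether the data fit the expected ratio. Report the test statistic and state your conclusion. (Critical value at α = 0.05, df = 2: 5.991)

Under the 9:3:4 hypothesis (Σ ratio = 16, N = 3323):
  black: 3323 × 9/16 = 1869.1875
  chocolate: 3323 × 3/16 = 623.0625
  yellow: 3323 × 4/16 = 830.75
χ² = Σ (O − E)² / E
  black: (1965 − 1869.1875)² / 1869.1875 = 4.9112
  chocolate: (561 − 623.0625)² / 623.0625 = 6.1820
  yellow: (797 − 830.75)² / 830.75 = 1.3711
χ² = 4.9112 + 6.1820 + 1.3711 = 12.4643 ≈ 12.464
Degrees of freedom = 3 − 1 = 2; critical value at α = 0.05 is 5.991.
Since 12.464 > 5.991, we reject the null hypothesis — the data do not fit the 9:3:4 ratio.

12.464; not consistent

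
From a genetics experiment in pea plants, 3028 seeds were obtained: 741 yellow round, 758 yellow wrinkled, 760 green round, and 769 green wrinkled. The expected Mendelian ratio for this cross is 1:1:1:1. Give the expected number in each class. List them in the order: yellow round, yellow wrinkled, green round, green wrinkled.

Expected counts for N = 3028 under a 1:1:1:1 ratio (total parts = 4):
  yellow round: 3028 × 1/4 = 757
  yellow wrinkled: 3028 × 1/4 = 757
  green round: 3028 × 1/4 = 757
  green wrinkled: 3028 × 1/4 = 757

757, 757, 757, 757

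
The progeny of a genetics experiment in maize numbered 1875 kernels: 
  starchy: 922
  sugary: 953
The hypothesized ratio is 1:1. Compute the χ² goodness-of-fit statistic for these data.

The 1:1 ratio has 2 parts, so with N = 1875 the expected counts are:
  starchy: 1875 × 1/2 = 937.5
  sugary: 1875 × 1/2 = 937.5
χ² = Σ (O − E)² / E
  starchy: (922 − 937.5)² / 937.5 = 0.2563
  sugary: (953 − 937.5)² / 937.5 = 0.2563
χ² = 0.2563 + 0.2563 = 0.5126 ≈ 0.513

0.513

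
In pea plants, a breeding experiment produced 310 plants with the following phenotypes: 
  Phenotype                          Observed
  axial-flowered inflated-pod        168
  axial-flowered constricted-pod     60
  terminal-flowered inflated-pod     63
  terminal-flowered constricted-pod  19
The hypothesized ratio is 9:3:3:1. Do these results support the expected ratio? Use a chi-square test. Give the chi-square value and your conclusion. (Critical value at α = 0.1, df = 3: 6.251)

0.710; consistent

Under the 9:3:3:1 hypothesis (Σ ratio = 16, N = 310):
  axial-flowered inflated-pod: 310 × 9/16 = 174.375
  axial-flowered constricted-pod: 310 × 3/16 = 58.125
  terminal-flowered inflated-pod: 310 × 3/16 = 58.125
  terminal-flowered constricted-pod: 310 × 1/16 = 19.375
χ² = Σ (O − E)² / E
  axial-flowered inflated-pod: (168 − 174.375)² / 174.375 = 0.2331
  axial-flowered constricted-pod: (60 − 58.125)² / 58.125 = 0.0605
  terminal-flowered inflated-pod: (63 − 58.125)² / 58.125 = 0.4089
  terminal-flowered constricted-pod: (19 − 19.375)² / 19.375 = 0.0073
χ² = 0.2331 + 0.0605 + 0.4089 + 0.0073 = 0.7098 ≈ 0.710
Degrees of freedom = 4 − 1 = 3; critical value at α = 0.1 is 6.251.
Since 0.710 < 6.251, we fail to reject the null hypothesis — the data are consistent with the 9:3:3:1 ratio.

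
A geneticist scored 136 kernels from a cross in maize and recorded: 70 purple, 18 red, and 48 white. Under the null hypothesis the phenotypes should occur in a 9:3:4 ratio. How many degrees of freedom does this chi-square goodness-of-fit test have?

A goodness-of-fit test with 3 phenotype classes has df = 3 − 1 = 2.

2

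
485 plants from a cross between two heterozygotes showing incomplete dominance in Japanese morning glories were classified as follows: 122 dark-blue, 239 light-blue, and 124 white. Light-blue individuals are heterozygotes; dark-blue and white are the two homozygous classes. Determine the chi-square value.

With incomplete dominance, a heterozygote × heterozygote cross gives a 1:2:1 phenotypic ratio.
The 1:2:1 ratio has 4 parts, so with N = 485 the expected counts are:
  dark-blue: 485 × 1/4 = 121.25
  light-blue: 485 × 2/4 = 242.5
  white: 485 × 1/4 = 121.25
χ² = Σ (O − E)² / E
  dark-blue: (122 − 121.25)² / 121.25 = 0.0046
  light-blue: (239 − 242.5)² / 242.5 = 0.0505
  white: (124 − 121.25)² / 121.25 = 0.0624
χ² = 0.0046 + 0.0505 + 0.0624 = 0.1175 ≈ 0.118

0.118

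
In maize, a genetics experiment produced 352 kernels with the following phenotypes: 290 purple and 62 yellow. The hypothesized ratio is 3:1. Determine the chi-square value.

Total ratio parts = 4. Expected numbers out of 352:
  purple: 352 × 3/4 = 264
  yellow: 352 × 1/4 = 88
χ² = Σ (O − E)² / E
  purple: (290 − 264)² / 264 = 2.5606
  yellow: (62 − 88)² / 88 = 7.6818
χ² = 2.5606 + 7.6818 = 10.2424 ≈ 10.242

10.242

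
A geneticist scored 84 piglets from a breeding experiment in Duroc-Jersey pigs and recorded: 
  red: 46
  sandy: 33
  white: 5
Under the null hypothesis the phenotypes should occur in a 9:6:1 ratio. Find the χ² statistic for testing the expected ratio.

0.116

Total ratio parts = 16. Expected numbers out of 84:
  red: 84 × 9/16 = 47.25
  sandy: 84 × 6/16 = 31.5
  white: 84 × 1/16 = 5.25
χ² = Σ (O − E)² / E
  red: (46 − 47.25)² / 47.25 = 0.0331
  sandy: (33 − 31.5)² / 31.5 = 0.0714
  white: (5 − 5.25)² / 5.25 = 0.0119
χ² = 0.0331 + 0.0714 + 0.0119 = 0.1164 ≈ 0.116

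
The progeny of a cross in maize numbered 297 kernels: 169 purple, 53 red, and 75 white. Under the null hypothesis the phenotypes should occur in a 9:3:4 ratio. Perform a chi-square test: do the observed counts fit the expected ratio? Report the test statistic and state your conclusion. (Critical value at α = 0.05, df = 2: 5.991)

The 9:3:4 ratio has 16 parts, so with N = 297 the expected counts are:
  purple: 297 × 9/16 = 167.0625
  red: 297 × 3/16 = 55.6875
  white: 297 × 4/16 = 74.25
χ² = Σ (O − E)² / E
  purple: (169 − 167.0625)² / 167.0625 = 0.0225
  red: (53 − 55.6875)² / 55.6875 = 0.1297
  white: (75 − 74.25)² / 74.25 = 0.0076
χ² = 0.0225 + 0.1297 + 0.0076 = 0.1598 ≈ 0.160
Degrees of freedom = 3 − 1 = 2; critical value at α = 0.05 is 5.991.
Since 0.160 < 5.991, we fail to reject the null hypothesis — the data are consistent with the 9:3:4 ratio.

0.160; consistent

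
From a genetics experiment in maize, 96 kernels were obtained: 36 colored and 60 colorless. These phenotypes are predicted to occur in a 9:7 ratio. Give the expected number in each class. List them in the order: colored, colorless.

54, 42

Expected counts for N = 96 under a 9:7 ratio (total parts = 16):
  colored: 96 × 9/16 = 54
  colorless: 96 × 7/16 = 42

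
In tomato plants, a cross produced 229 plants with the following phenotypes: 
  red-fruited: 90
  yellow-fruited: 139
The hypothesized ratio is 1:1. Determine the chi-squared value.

Under the 1:1 hypothesis (Σ ratio = 2, N = 229):
  red-fruited: 229 × 1/2 = 114.5
  yellow-fruited: 229 × 1/2 = 114.5
χ² = Σ (O − E)² / E
  red-fruited: (90 − 114.5)² / 114.5 = 5.2424
  yellow-fruited: (139 − 114.5)² / 114.5 = 5.2424
χ² = 5.2424 + 5.2424 = 10.4848 ≈ 10.485

10.485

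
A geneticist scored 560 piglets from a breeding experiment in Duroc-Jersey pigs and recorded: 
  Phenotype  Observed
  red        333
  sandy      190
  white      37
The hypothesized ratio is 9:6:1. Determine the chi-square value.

3.048

The 9:6:1 ratio has 16 parts, so with N = 560 the expected counts are:
  red: 560 × 9/16 = 315
  sandy: 560 × 6/16 = 210
  white: 560 × 1/16 = 35
χ² = Σ (O − E)² / E
  red: (333 − 315)² / 315 = 1.0286
  sandy: (190 − 210)² / 210 = 1.9048
  white: (37 − 35)² / 35 = 0.1143
χ² = 1.0286 + 1.9048 + 0.1143 = 3.0477 ≈ 3.048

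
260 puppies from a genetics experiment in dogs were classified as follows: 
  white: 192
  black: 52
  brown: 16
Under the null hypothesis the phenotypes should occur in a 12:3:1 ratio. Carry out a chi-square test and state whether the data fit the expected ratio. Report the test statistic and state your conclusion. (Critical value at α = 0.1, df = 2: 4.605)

Expected counts for N = 260 under a 12:3:1 ratio (total parts = 16):
  white: 260 × 12/16 = 195
  black: 260 × 3/16 = 48.75
  brown: 260 × 1/16 = 16.25
χ² = Σ (O − E)² / E
  white: (192 − 195)² / 195 = 0.0462
  black: (52 − 48.75)² / 48.75 = 0.2167
  brown: (16 − 16.25)² / 16.25 = 0.0038
χ² = 0.0462 + 0.2167 + 0.0038 = 0.2667 ≈ 0.267
Degrees of freedom = 3 − 1 = 2; critical value at α = 0.1 is 4.605.
Since 0.267 < 4.605, we fail to reject the null hypothesis — the data are consistent with the 12:3:1 ratio.

0.267; consistent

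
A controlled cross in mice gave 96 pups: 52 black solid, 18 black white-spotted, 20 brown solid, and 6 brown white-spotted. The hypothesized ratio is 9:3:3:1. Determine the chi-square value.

The 9:3:3:1 ratio has 16 parts, so with N = 96 the expected counts are:
  black solid: 96 × 9/16 = 54
  black white-spotted: 96 × 3/16 = 18
  brown solid: 96 × 3/16 = 18
  brown white-spotted: 96 × 1/16 = 6
χ² = Σ (O − E)² / E
  black solid: (52 − 54)² / 54 = 0.0741
  black white-spotted: (18 − 18)² / 18 = 0.0000
  brown solid: (20 − 18)² / 18 = 0.2222
  brown white-spotted: (6 − 6)² / 6 = 0.0000
χ² = 0.0741 + 0.0000 + 0.2222 + 0.0000 = 0.2963 ≈ 0.296

0.296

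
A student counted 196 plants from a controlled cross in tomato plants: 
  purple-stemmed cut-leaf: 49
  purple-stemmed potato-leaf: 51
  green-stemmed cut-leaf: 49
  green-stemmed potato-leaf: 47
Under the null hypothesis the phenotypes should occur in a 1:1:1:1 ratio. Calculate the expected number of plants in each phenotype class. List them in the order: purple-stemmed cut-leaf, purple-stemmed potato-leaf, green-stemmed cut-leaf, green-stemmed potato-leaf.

Expected counts for N = 196 under a 1:1:1:1 ratio (total parts = 4):
  purple-stemmed cut-leaf: 196 × 1/4 = 49
  purple-stemmed potato-leaf: 196 × 1/4 = 49
  green-stemmed cut-leaf: 196 × 1/4 = 49
  green-stemmed potato-leaf: 196 × 1/4 = 49

49, 49, 49, 49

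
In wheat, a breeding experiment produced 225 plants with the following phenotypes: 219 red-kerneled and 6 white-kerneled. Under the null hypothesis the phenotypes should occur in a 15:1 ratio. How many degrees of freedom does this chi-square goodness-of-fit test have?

A goodness-of-fit test with 2 phenotype classes has df = 2 − 1 = 1.

1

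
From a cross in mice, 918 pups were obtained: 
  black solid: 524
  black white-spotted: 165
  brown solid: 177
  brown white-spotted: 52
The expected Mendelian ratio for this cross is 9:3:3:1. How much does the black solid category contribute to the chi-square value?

0.113

The 9:3:3:1 ratio has 16 parts, so with N = 918 the expected counts are:
  black solid: 918 × 9/16 = 516.375
  black white-spotted: 918 × 3/16 = 172.125
  brown solid: 918 × 3/16 = 172.125
  brown white-spotted: 918 × 1/16 = 57.375
Contribution of black solid: (524 − 516.375)² / 516.375 = 0.1126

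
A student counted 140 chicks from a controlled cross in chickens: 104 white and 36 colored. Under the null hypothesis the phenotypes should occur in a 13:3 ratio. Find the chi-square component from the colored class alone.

3.621

Expected counts for N = 140 under a 13:3 ratio (total parts = 16):
  white: 140 × 13/16 = 113.75
  colored: 140 × 3/16 = 26.25
Contribution of colored: (36 − 26.25)² / 26.25 = 3.6214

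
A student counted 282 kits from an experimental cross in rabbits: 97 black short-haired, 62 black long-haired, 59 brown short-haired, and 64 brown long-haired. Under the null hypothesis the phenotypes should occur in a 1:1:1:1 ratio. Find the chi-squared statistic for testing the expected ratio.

Total ratio parts = 4. Expected numbers out of 282:
  black short-haired: 282 × 1/4 = 70.5
  black long-haired: 282 × 1/4 = 70.5
  brown short-haired: 282 × 1/4 = 70.5
  brown long-haired: 282 × 1/4 = 70.5
χ² = Σ (O − E)² / E
  black short-haired: (97 − 70.5)² / 70.5 = 9.9610
  black long-haired: (62 − 70.5)² / 70.5 = 1.0248
  brown short-haired: (59 − 70.5)² / 70.5 = 1.8759
  brown long-haired: (64 − 70.5)² / 70.5 = 0.5993
χ² = 9.9610 + 1.0248 + 1.8759 + 0.5993 = 13.461

13.461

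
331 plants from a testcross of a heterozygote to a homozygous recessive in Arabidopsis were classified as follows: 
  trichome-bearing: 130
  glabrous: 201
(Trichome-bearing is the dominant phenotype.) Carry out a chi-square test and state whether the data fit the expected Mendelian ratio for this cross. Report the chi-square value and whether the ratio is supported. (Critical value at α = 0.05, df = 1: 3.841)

15.230; not consistent

A testcross of a heterozygote (Aa × aa) gives a 1:1 phenotypic ratio.
Expected counts for N = 331 under a 1:1 ratio (total parts = 2):
  trichome-bearing: 331 × 1/2 = 165.5
  glabrous: 331 × 1/2 = 165.5
χ² = Σ (O − E)² / E
  trichome-bearing: (130 − 165.5)² / 165.5 = 7.6148
  glabrous: (201 − 165.5)² / 165.5 = 7.6148
χ² = 7.6148 + 7.6148 = 15.2296 ≈ 15.230
Degrees of freedom = 2 − 1 = 1; critical value at α = 0.05 is 3.841.
Since 15.230 > 3.841, we reject the null hypothesis — the data do not fit the 1:1 ratio.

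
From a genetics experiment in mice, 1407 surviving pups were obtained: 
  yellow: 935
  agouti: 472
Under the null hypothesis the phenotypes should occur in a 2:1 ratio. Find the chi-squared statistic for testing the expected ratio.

0.029

The 2:1 ratio has 3 parts, so with N = 1407 the expected counts are:
  yellow: 1407 × 2/3 = 938
  agouti: 1407 × 1/3 = 469
χ² = Σ (O − E)² / E
  yellow: (935 − 938)² / 938 = 0.0096
  agouti: (472 − 469)² / 469 = 0.0192
χ² = 0.0096 + 0.0192 = 0.0288 ≈ 0.029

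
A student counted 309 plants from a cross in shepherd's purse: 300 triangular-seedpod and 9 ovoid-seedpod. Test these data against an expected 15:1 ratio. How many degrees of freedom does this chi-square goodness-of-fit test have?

1

A goodness-of-fit test with 2 phenotype classes has df = 2 − 1 = 1.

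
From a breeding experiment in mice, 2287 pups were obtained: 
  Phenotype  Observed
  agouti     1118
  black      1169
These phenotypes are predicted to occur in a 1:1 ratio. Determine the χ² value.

1.137

The 1:1 ratio has 2 parts, so with N = 2287 the expected counts are:
  agouti: 2287 × 1/2 = 1143.5
  black: 2287 × 1/2 = 1143.5
χ² = Σ (O − E)² / E
  agouti: (1118 − 1143.5)² / 1143.5 = 0.5686
  black: (1169 − 1143.5)² / 1143.5 = 0.5686
χ² = 0.5686 + 0.5686 = 1.1372 ≈ 1.137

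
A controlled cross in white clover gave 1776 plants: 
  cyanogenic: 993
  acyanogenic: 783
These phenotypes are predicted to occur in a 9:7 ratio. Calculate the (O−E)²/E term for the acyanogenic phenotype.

0.046

Expected counts for N = 1776 under a 9:7 ratio (total parts = 16):
  cyanogenic: 1776 × 9/16 = 999
  acyanogenic: 1776 × 7/16 = 777
Contribution of acyanogenic: (783 − 777)² / 777 = 0.0463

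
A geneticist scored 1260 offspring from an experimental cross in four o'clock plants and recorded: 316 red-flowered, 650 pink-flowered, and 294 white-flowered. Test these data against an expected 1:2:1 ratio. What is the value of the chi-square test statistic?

The 1:2:1 ratio has 4 parts, so with N = 1260 the expected counts are:
  red-flowered: 1260 × 1/4 = 315
  pink-flowered: 1260 × 2/4 = 630
  white-flowered: 1260 × 1/4 = 315
χ² = Σ (O − E)² / E
  red-flowered: (316 − 315)² / 315 = 0.0032
  pink-flowered: (650 − 630)² / 630 = 0.6349
  white-flowered: (294 − 315)² / 315 = 1.4000
χ² = 0.0032 + 0.6349 + 1.4000 = 2.0381 ≈ 2.038

2.038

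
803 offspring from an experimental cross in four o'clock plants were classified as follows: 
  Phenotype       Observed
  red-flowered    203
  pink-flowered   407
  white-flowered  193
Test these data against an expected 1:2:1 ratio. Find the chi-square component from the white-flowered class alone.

0.299

Expected counts for N = 803 under a 1:2:1 ratio (total parts = 4):
  red-flowered: 803 × 1/4 = 200.75
  pink-flowered: 803 × 2/4 = 401.5
  white-flowered: 803 × 1/4 = 200.75
Contribution of white-flowered: (193 − 200.75)² / 200.75 = 0.2992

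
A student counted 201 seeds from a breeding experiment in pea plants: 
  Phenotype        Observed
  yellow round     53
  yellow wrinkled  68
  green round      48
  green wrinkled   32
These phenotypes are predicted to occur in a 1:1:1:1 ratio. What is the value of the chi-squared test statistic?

The 1:1:1:1 ratio has 4 parts, so with N = 201 the expected counts are:
  yellow round: 201 × 1/4 = 50.25
  yellow wrinkled: 201 × 1/4 = 50.25
  green round: 201 × 1/4 = 50.25
  green wrinkled: 201 × 1/4 = 50.25
χ² = Σ (O − E)² / E
  yellow round: (53 − 50.25)² / 50.25 = 0.1505
  yellow wrinkled: (68 − 50.25)² / 50.25 = 6.2699
  green round: (48 − 50.25)² / 50.25 = 0.1007
  green wrinkled: (32 − 50.25)² / 50.25 = 6.6281
χ² = 0.1505 + 6.2699 + 0.1007 + 6.6281 = 13.1492 ≈ 13.149

13.149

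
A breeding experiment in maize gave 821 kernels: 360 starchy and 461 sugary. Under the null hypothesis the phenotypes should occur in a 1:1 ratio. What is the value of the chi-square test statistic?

Expected counts for N = 821 under a 1:1 ratio (total parts = 2):
  starchy: 821 × 1/2 = 410.5
  sugary: 821 × 1/2 = 410.5
χ² = Σ (O − E)² / E
  starchy: (360 − 410.5)² / 410.5 = 6.2125
  sugary: (461 − 410.5)² / 410.5 = 6.2125
χ² = 6.2125 + 6.2125 = 12.425

12.425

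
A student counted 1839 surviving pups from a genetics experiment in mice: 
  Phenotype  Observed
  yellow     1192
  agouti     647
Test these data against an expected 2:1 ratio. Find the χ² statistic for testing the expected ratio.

2.829

Expected counts for N = 1839 under a 2:1 ratio (total parts = 3):
  yellow: 1839 × 2/3 = 1226
  agouti: 1839 × 1/3 = 613
χ² = Σ (O − E)² / E
  yellow: (1192 − 1226)² / 1226 = 0.9429
  agouti: (647 − 613)² / 613 = 1.8858
χ² = 0.9429 + 1.8858 = 2.8287 ≈ 2.829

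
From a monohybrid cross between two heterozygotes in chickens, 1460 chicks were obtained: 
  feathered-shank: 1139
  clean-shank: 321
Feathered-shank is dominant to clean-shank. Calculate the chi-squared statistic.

7.072

For a monohybrid cross between heterozygotes with complete dominance, the expected phenotypic ratio is 3:1.
Total ratio parts = 4. Expected numbers out of 1460:
  feathered-shank: 1460 × 3/4 = 1095
  clean-shank: 1460 × 1/4 = 365
χ² = Σ (O − E)² / E
  feathered-shank: (1139 − 1095)² / 1095 = 1.7680
  clean-shank: (321 − 365)² / 365 = 5.3041
χ² = 1.7680 + 5.3041 = 7.0721 ≈ 7.072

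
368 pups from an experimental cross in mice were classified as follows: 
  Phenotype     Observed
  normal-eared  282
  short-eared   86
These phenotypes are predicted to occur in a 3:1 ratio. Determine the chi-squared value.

0.522

Expected counts for N = 368 under a 3:1 ratio (total parts = 4):
  normal-eared: 368 × 3/4 = 276
  short-eared: 368 × 1/4 = 92
χ² = Σ (O − E)² / E
  normal-eared: (282 − 276)² / 276 = 0.1304
  short-eared: (86 − 92)² / 92 = 0.3913
χ² = 0.1304 + 0.3913 = 0.5217 ≈ 0.522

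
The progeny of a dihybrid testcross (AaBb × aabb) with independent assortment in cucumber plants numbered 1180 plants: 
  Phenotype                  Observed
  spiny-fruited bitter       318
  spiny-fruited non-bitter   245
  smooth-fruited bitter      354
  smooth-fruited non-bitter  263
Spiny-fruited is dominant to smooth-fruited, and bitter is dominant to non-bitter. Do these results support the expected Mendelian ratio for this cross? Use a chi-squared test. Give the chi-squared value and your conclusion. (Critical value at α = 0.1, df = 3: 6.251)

A dihybrid testcross with independent assortment gives a 1:1:1:1 ratio.
The 1:1:1:1 ratio has 4 parts, so with N = 1180 the expected counts are:
  spiny-fruited bitter: 1180 × 1/4 = 295
  spiny-fruited non-bitter: 1180 × 1/4 = 295
  smooth-fruited bitter: 1180 × 1/4 = 295
  smooth-fruited non-bitter: 1180 × 1/4 = 295
χ² = Σ (O − E)² / E
  spiny-fruited bitter: (318 − 295)² / 295 = 1.7932
  spiny-fruited non-bitter: (245 − 295)² / 295 = 8.4746
  smooth-fruited bitter: (354 − 295)² / 295 = 11.8000
  smooth-fruited non-bitter: (263 − 295)² / 295 = 3.4712
χ² = 1.7932 + 8.4746 + 11.8000 + 3.4712 = 25.539
Degrees of freedom = 4 − 1 = 3; critical value at α = 0.1 is 6.251.
Since 25.539 > 6.251, we reject the null hypothesis — the data do not fit the 1:1:1:1 ratio.

25.539; not consistent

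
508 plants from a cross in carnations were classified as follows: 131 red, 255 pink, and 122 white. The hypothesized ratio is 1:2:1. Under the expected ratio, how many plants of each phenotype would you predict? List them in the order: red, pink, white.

127, 254, 127

Expected counts for N = 508 under a 1:2:1 ratio (total parts = 4):
  red: 508 × 1/4 = 127
  pink: 508 × 2/4 = 254
  white: 508 × 1/4 = 127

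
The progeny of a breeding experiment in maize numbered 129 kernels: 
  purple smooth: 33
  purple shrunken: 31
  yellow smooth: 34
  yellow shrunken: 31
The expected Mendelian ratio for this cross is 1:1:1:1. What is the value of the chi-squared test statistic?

The 1:1:1:1 ratio has 4 parts, so with N = 129 the expected counts are:
  purple smooth: 129 × 1/4 = 32.25
  purple shrunken: 129 × 1/4 = 32.25
  yellow smooth: 129 × 1/4 = 32.25
  yellow shrunken: 129 × 1/4 = 32.25
χ² = Σ (O − E)² / E
  purple smooth: (33 − 32.25)² / 32.25 = 0.0174
  purple shrunken: (31 − 32.25)² / 32.25 = 0.0484
  yellow smooth: (34 − 32.25)² / 32.25 = 0.0950
  yellow shrunken: (31 − 32.25)² / 32.25 = 0.0484
χ² = 0.0174 + 0.0484 + 0.0950 + 0.0484 = 0.2092 ≈ 0.209

0.209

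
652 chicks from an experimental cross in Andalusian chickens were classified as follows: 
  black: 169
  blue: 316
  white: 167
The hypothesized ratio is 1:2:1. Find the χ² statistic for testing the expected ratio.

Under the 1:2:1 hypothesis (Σ ratio = 4, N = 652):
  black: 652 × 1/4 = 163
  blue: 652 × 2/4 = 326
  white: 652 × 1/4 = 163
χ² = Σ (O − E)² / E
  black: (169 − 163)² / 163 = 0.2209
  blue: (316 − 326)² / 326 = 0.3067
  white: (167 − 163)² / 163 = 0.0982
χ² = 0.2209 + 0.3067 + 0.0982 = 0.6258 ≈ 0.626

0.626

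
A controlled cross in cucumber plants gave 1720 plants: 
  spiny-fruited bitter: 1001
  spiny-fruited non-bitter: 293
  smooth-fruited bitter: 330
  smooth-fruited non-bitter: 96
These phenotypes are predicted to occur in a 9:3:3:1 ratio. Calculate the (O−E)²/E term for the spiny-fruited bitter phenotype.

Expected counts for N = 1720 under a 9:3:3:1 ratio (total parts = 16):
  spiny-fruited bitter: 1720 × 9/16 = 967.5
  spiny-fruited non-bitter: 1720 × 3/16 = 322.5
  smooth-fruited bitter: 1720 × 3/16 = 322.5
  smooth-fruited non-bitter: 1720 × 1/16 = 107.5
Contribution of spiny-fruited bitter: (1001 − 967.5)² / 967.5 = 1.1599

1.160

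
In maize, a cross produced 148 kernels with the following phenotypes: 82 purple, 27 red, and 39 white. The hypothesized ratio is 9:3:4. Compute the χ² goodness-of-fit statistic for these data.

0.147

Under the 9:3:4 hypothesis (Σ ratio = 16, N = 148):
  purple: 148 × 9/16 = 83.25
  red: 148 × 3/16 = 27.75
  white: 148 × 4/16 = 37
χ² = Σ (O − E)² / E
  purple: (82 − 83.25)² / 83.25 = 0.0188
  red: (27 − 27.75)² / 27.75 = 0.0203
  white: (39 − 37)² / 37 = 0.1081
χ² = 0.0188 + 0.0203 + 0.1081 = 0.1472 ≈ 0.147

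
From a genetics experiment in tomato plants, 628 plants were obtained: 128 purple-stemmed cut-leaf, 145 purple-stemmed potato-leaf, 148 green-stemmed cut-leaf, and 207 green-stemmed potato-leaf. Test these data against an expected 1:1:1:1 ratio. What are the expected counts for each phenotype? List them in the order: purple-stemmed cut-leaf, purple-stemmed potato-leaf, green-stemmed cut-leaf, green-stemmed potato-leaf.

Total ratio parts = 4. Expected numbers out of 628:
  purple-stemmed cut-leaf: 628 × 1/4 = 157
  purple-stemmed potato-leaf: 628 × 1/4 = 157
  green-stemmed cut-leaf: 628 × 1/4 = 157
  green-stemmed potato-leaf: 628 × 1/4 = 157

157, 157, 157, 157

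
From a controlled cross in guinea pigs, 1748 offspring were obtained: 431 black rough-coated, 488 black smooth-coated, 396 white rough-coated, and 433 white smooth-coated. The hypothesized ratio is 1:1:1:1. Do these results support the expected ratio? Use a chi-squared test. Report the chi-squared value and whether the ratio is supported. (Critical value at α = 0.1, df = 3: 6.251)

Under the 1:1:1:1 hypothesis (Σ ratio = 4, N = 1748):
  black rough-coated: 1748 × 1/4 = 437
  black smooth-coated: 1748 × 1/4 = 437
  white rough-coated: 1748 × 1/4 = 437
  white smooth-coated: 1748 × 1/4 = 437
χ² = Σ (O − E)² / E
  black rough-coated: (431 − 437)² / 437 = 0.0824
  black smooth-coated: (488 − 437)² / 437 = 5.9519
  white rough-coated: (396 − 437)² / 437 = 3.8467
  white smooth-coated: (433 − 437)² / 437 = 0.0366
χ² = 0.0824 + 5.9519 + 3.8467 + 0.0366 = 9.9176 ≈ 9.918
Degrees of freedom = 4 − 1 = 3; critical value at α = 0.1 is 6.251.
Since 9.918 > 6.251, we reject the null hypothesis — the data do not fit the 1:1:1:1 ratio.

9.918; not consistent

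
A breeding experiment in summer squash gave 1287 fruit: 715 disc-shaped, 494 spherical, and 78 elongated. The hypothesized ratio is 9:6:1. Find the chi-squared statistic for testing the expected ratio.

0.452

Under the 9:6:1 hypothesis (Σ ratio = 16, N = 1287):
  disc-shaped: 1287 × 9/16 = 723.9375
  spherical: 1287 × 6/16 = 482.625
  elongated: 1287 × 1/16 = 80.4375
χ² = Σ (O − E)² / E
  disc-shaped: (715 − 723.9375)² / 723.9375 = 0.1103
  spherical: (494 − 482.625)² / 482.625 = 0.2681
  elongated: (78 − 80.4375)² / 80.4375 = 0.0739
χ² = 0.1103 + 0.2681 + 0.0739 = 0.4523 ≈ 0.452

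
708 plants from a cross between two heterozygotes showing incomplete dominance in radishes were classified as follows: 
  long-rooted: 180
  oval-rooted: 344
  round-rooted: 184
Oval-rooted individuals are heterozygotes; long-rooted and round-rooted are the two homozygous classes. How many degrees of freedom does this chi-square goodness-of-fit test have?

2

With incomplete dominance, a heterozygote × heterozygote cross gives a 1:2:1 phenotypic ratio.
A goodness-of-fit test with 3 phenotype classes has df = 3 − 1 = 2.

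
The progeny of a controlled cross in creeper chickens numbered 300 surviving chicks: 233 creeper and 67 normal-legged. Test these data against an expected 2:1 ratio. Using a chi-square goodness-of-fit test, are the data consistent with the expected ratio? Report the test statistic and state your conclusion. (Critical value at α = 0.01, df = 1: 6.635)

The 2:1 ratio has 3 parts, so with N = 300 the expected counts are:
  creeper: 300 × 2/3 = 200
  normal-legged: 300 × 1/3 = 100
χ² = Σ (O − E)² / E
  creeper: (233 − 200)² / 200 = 5.4450
  normal-legged: (67 − 100)² / 100 = 10.8900
χ² = 5.4450 + 10.8900 = 16.335
Degrees of freedom = 2 − 1 = 1; critical value at α = 0.01 is 6.635.
Since 16.335 > 6.635, we reject the null hypothesis — the data do not fit the 2:1 ratio.

16.335; not consistent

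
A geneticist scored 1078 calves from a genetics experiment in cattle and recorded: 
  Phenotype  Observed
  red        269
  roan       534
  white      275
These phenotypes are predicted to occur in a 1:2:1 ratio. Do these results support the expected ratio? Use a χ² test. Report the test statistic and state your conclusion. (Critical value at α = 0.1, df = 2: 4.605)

The 1:2:1 ratio has 4 parts, so with N = 1078 the expected counts are:
  red: 1078 × 1/4 = 269.5
  roan: 1078 × 2/4 = 539
  white: 1078 × 1/4 = 269.5
χ² = Σ (O − E)² / E
  red: (269 − 269.5)² / 269.5 = 0.0009
  roan: (534 − 539)² / 539 = 0.0464
  white: (275 − 269.5)² / 269.5 = 0.1122
χ² = 0.0009 + 0.0464 + 0.1122 = 0.1595 ≈ 0.160
Degrees of freedom = 3 − 1 = 2; critical value at α = 0.1 is 4.605.
Since 0.160 < 4.605, we fail to reject the null hypothesis — the data are consistent with the 1:2:1 ratio.

0.160; consistent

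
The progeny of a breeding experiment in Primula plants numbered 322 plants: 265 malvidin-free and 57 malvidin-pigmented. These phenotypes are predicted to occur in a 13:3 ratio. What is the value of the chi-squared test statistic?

0.232

Expected counts for N = 322 under a 13:3 ratio (total parts = 16):
  malvidin-free: 322 × 13/16 = 261.625
  malvidin-pigmented: 322 × 3/16 = 60.375
χ² = Σ (O − E)² / E
  malvidin-free: (265 − 261.625)² / 261.625 = 0.0435
  malvidin-pigmented: (57 − 60.375)² / 60.375 = 0.1887
χ² = 0.0435 + 0.1887 = 0.2322 ≈ 0.232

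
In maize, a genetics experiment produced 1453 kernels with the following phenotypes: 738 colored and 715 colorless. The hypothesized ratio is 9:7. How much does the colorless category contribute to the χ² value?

9.896

The 9:7 ratio has 16 parts, so with N = 1453 the expected counts are:
  colored: 1453 × 9/16 = 817.3125
  colorless: 1453 × 7/16 = 635.6875
Contribution of colorless: (715 − 635.6875)² / 635.6875 = 9.8955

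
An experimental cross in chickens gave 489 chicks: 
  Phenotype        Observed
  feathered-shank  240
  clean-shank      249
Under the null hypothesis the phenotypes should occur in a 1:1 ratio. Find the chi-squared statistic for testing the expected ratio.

The 1:1 ratio has 2 parts, so with N = 489 the expected counts are:
  feathered-shank: 489 × 1/2 = 244.5
  clean-shank: 489 × 1/2 = 244.5
χ² = Σ (O − E)² / E
  feathered-shank: (240 − 244.5)² / 244.5 = 0.0828
  clean-shank: (249 − 244.5)² / 244.5 = 0.0828
χ² = 0.0828 + 0.0828 = 0.1656 ≈ 0.166

0.166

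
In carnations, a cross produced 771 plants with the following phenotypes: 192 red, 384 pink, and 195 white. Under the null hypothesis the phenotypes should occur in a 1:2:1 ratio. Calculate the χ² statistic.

Under the 1:2:1 hypothesis (Σ ratio = 4, N = 771):
  red: 771 × 1/4 = 192.75
  pink: 771 × 2/4 = 385.5
  white: 771 × 1/4 = 192.75
χ² = Σ (O − E)² / E
  red: (192 − 192.75)² / 192.75 = 0.0029
  pink: (384 − 385.5)² / 385.5 = 0.0058
  white: (195 − 192.75)² / 192.75 = 0.0263
χ² = 0.0029 + 0.0058 + 0.0263 = 0.035

0.035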